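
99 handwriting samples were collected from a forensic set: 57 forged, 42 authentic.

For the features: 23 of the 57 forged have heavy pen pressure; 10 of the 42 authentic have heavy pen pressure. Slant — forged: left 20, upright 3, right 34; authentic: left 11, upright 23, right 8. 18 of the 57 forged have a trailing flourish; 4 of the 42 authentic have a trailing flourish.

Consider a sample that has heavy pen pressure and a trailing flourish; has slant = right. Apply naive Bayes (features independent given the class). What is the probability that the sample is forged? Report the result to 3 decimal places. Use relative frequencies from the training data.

forged: (57/99) × (23/57) × (34/57) × (18/57) ≈ 0.0437617
authentic: (42/99) × (10/42) × (8/42) × (4/42) ≈ 0.00183238
P(forged | x) = 0.0437617 / 0.04559408 ≈ 0.960

0.960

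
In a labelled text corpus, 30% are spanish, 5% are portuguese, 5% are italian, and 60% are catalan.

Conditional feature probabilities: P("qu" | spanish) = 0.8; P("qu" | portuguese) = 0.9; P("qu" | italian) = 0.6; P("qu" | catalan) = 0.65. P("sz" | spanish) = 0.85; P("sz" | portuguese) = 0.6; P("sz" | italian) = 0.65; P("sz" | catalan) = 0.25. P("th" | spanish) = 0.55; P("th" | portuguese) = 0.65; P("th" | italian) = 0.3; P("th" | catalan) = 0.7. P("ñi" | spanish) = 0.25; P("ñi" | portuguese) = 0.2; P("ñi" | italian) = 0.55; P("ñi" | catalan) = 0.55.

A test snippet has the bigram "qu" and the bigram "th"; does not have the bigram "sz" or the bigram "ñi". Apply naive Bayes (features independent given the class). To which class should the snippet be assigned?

catalan

spanish: 0.3 × 0.8 × (1−0.85) × 0.55 × (1−0.25) = 0.01485
portuguese: 0.05 × 0.9 × (1−0.6) × 0.65 × (1−0.2) = 0.00936
italian: 0.05 × 0.6 × (1−0.65) × 0.3 × (1−0.55) = 0.0014175
catalan: 0.6 × 0.65 × (1−0.25) × 0.7 × (1−0.55) = 0.0921375
Highest score → catalan.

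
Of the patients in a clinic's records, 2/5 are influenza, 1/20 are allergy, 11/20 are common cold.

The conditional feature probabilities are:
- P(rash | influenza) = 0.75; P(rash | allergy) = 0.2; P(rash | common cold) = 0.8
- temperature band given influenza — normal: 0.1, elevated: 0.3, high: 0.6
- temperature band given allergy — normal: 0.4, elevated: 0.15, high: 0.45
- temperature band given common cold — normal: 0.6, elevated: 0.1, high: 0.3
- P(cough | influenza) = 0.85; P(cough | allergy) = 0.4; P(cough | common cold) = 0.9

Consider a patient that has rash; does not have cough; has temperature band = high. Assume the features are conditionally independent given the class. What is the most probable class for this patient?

influenza

influenza: 0.4 × 0.75 × 0.6 × (1−0.85) = 0.027
allergy: 0.05 × 0.2 × 0.45 × (1−0.4) = 0.0027
common cold: 0.55 × 0.8 × 0.3 × (1−0.9) = 0.0132
Highest score → influenza.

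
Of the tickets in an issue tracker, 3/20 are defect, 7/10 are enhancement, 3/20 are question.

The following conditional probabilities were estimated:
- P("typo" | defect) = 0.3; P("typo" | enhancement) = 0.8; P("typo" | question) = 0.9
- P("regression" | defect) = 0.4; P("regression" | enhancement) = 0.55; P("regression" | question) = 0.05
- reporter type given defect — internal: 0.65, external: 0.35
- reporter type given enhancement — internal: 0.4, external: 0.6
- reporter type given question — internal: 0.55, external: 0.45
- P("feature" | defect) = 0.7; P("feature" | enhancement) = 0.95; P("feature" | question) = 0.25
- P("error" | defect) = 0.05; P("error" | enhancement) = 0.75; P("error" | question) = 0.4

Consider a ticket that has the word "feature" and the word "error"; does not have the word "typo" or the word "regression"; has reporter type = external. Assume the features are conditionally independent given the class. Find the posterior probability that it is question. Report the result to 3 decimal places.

defect: 0.15 × (1−0.3) × (1−0.4) × 0.35 × 0.7 × 0.05 = 0.00077175
enhancement: 0.7 × (1−0.8) × (1−0.55) × 0.6 × 0.95 × 0.75 = 0.0269325
question: 0.15 × (1−0.9) × (1−0.05) × 0.45 × 0.25 × 0.4 = 0.00064125
P(question | x) = 0.00064125 / 0.0283455 ≈ 0.023

0.023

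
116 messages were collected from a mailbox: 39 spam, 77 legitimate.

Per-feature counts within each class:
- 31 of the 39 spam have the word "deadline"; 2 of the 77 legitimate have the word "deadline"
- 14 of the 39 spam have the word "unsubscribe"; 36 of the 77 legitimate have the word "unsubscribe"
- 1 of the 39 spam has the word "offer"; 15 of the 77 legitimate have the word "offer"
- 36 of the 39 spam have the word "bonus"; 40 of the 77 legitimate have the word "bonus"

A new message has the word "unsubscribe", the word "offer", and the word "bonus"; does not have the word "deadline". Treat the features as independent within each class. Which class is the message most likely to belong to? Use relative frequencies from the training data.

legitimate

spam: (39/116) × (8/39) × (14/39) × (1/39) × (36/39) ≈ 0.000585961
legitimate: (77/116) × (75/77) × (36/77) × (15/77) × (40/77) ≈ 0.0305904
Highest score → legitimate.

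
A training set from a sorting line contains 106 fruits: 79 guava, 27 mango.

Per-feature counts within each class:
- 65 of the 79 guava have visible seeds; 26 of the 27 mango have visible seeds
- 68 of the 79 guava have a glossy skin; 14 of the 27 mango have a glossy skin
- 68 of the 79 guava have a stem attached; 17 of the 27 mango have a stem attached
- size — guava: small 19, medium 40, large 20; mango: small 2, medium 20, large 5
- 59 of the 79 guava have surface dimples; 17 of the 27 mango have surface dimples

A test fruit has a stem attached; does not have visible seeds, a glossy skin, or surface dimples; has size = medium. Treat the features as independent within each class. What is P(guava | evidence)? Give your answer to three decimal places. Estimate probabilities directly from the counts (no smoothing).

guava: (79/106) × (14/79) × (11/79) × (68/79) × (40/79) × (20/79) ≈ 0.00202911
mango: (27/106) × (1/27) × (13/27) × (17/27) × (20/27) × (10/27) ≈ 0.000784624
P(guava | x) = 0.00202911 / 0.002813734 ≈ 0.721

0.721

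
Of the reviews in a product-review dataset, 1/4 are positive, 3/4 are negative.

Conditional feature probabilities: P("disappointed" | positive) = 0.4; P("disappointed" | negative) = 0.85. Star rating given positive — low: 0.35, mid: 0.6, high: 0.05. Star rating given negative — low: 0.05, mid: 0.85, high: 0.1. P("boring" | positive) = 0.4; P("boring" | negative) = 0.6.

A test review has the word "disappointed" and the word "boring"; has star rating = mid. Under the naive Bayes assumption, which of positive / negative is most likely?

positive: 0.25 × 0.4 × 0.6 × 0.4 = 0.024
negative: 0.75 × 0.85 × 0.85 × 0.6 = 0.325125
Highest score → negative.

negative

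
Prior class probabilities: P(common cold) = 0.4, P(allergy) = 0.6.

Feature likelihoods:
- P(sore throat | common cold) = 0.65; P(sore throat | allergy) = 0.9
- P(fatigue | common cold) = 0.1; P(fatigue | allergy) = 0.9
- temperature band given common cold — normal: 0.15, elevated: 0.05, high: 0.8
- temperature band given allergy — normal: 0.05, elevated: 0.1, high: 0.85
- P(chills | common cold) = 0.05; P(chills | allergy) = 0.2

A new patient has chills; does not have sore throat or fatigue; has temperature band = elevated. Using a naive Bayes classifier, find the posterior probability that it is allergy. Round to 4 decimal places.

0.2759

common cold: 0.4 × (1−0.65) × (1−0.1) × 0.05 × 0.05 = 0.000315
allergy: 0.6 × (1−0.9) × (1−0.9) × 0.1 × 0.2 = 0.00012
P(allergy | x) = 0.00012 / 0.000435 ≈ 0.2759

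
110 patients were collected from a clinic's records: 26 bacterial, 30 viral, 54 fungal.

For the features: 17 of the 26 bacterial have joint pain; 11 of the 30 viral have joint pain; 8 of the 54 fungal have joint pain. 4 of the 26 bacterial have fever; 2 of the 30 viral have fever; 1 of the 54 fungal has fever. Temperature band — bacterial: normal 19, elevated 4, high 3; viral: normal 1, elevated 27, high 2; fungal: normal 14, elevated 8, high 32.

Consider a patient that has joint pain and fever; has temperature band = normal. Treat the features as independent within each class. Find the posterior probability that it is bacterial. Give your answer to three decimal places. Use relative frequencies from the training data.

bacterial: (26/110) × (17/26) × (4/26) × (19/26) ≈ 0.0173749
viral: (30/110) × (11/30) × (2/30) × (1/30) ≈ 0.000222222
fungal: (54/110) × (8/54) × (1/54) × (14/54) ≈ 0.000349171
P(bacterial | x) = 0.0173749 / 0.017946293 ≈ 0.968

0.968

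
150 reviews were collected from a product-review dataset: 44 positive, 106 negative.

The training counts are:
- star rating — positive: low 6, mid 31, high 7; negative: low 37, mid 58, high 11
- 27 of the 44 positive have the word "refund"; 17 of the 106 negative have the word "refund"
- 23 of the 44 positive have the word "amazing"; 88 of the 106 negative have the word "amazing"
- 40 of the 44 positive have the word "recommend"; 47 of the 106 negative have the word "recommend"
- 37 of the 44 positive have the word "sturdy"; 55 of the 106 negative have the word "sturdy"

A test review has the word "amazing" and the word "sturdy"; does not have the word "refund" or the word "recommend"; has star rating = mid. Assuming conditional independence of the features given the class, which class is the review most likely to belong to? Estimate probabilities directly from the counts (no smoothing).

negative

positive: (44/150) × (31/44) × (17/44) × (23/44) × (4/44) × (37/44) ≈ 0.00319079
negative: (106/150) × (58/106) × (89/106) × (88/106) × (59/106) × (55/106) ≈ 0.0778396
Highest score → negative.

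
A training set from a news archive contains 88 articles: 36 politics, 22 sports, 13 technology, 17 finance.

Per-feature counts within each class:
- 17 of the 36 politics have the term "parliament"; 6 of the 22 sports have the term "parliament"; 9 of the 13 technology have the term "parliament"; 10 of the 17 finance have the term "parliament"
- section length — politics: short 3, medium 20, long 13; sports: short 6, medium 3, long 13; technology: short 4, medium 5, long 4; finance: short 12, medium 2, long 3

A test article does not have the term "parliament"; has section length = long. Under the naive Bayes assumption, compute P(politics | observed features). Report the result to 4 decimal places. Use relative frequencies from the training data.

0.3653

politics: (36/88) × (19/36) × (13/36) ≈ 0.0779672
sports: (22/88) × (16/22) × (13/22) ≈ 0.107438
technology: (13/88) × (4/13) × (4/13) ≈ 0.013986
finance: (17/88) × (7/17) × (3/17) ≈ 0.0140374
P(politics | x) = 0.0779672 / 0.2134286 ≈ 0.3653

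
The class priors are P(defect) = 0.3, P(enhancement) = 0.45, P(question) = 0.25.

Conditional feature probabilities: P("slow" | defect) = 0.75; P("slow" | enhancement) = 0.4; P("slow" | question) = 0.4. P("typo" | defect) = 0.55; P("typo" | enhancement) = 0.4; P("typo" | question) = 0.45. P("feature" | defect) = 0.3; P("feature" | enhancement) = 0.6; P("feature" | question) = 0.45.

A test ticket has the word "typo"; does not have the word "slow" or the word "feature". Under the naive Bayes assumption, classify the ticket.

enhancement

defect: 0.3 × (1−0.75) × 0.55 × (1−0.3) = 0.028875
enhancement: 0.45 × (1−0.4) × 0.4 × (1−0.6) = 0.0432
question: 0.25 × (1−0.4) × 0.45 × (1−0.45) = 0.037125
Highest score → enhancement.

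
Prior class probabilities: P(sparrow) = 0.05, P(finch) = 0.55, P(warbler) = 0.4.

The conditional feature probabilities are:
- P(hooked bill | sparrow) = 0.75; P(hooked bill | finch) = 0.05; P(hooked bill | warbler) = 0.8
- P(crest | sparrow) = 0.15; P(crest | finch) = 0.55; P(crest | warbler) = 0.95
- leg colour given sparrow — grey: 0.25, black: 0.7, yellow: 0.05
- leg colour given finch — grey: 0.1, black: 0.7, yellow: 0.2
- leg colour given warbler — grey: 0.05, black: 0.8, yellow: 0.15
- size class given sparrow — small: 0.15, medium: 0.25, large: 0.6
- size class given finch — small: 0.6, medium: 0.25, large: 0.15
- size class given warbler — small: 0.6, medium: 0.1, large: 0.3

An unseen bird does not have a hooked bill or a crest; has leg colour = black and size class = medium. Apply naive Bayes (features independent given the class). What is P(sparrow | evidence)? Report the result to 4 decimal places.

sparrow: 0.05 × (1−0.75) × (1−0.15) × 0.7 × 0.25 = 0.001859375
finch: 0.55 × (1−0.05) × (1−0.55) × 0.7 × 0.25 = 0.041146875
warbler: 0.4 × (1−0.8) × (1−0.95) × 0.8 × 0.1 = 0.00032
P(sparrow | x) = 0.001859375 / 0.04332625 ≈ 0.0429

0.0429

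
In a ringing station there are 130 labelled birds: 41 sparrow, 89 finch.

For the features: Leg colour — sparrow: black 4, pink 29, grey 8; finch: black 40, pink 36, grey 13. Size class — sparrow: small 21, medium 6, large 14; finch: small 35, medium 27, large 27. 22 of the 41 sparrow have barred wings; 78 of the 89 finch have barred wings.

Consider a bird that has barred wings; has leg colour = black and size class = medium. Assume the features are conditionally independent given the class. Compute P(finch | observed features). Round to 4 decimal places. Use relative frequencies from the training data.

0.9713

sparrow: (41/130) × (4/41) × (6/41) × (22/41) ≈ 0.00241614
finch: (89/130) × (40/89) × (27/89) × (78/89) ≈ 0.0818079
P(finch | x) = 0.0818079 / 0.08422404 ≈ 0.9713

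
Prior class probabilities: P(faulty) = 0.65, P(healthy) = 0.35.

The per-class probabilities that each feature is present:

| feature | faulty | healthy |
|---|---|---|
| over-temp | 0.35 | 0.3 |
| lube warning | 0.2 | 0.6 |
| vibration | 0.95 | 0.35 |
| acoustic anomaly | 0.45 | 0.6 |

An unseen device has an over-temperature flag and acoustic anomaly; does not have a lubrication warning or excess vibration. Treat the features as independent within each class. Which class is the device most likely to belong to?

healthy

faulty: 0.65 × 0.35 × (1−0.2) × (1−0.95) × 0.45 = 0.004095
healthy: 0.35 × 0.3 × (1−0.6) × (1−0.35) × 0.6 = 0.01638
Highest score → healthy.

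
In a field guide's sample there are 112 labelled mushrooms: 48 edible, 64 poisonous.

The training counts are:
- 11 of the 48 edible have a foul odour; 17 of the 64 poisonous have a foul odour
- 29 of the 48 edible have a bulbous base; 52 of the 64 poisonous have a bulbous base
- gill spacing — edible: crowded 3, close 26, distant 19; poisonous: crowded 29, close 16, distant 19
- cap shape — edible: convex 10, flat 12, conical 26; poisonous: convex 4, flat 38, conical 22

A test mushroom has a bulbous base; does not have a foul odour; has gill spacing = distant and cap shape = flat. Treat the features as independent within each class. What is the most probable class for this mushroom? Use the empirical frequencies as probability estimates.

edible: (48/112) × (37/48) × (29/48) × (19/48) × (12/48) ≈ 0.0197512
poisonous: (64/112) × (47/64) × (52/64) × (19/64) × (38/64) ≈ 0.0601008
Highest score → poisonous.

poisonous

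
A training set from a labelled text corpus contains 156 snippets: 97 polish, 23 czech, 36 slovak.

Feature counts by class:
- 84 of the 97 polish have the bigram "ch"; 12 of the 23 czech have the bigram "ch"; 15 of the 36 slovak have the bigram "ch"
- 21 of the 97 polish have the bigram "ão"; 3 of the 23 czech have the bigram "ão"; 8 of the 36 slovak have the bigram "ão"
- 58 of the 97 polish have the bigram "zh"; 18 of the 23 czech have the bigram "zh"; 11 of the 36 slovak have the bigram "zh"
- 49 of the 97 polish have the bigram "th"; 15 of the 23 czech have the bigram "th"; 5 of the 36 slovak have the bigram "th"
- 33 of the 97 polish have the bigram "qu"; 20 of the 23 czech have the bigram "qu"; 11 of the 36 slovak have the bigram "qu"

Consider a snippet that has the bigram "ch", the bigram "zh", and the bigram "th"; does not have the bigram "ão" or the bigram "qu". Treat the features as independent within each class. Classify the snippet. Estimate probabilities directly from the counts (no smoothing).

polish: (97/156) × (84/97) × (76/97) × (58/97) × (49/97) × (64/97) ≈ 0.0840786
czech: (23/156) × (12/23) × (20/23) × (18/23) × (15/23) × (3/23) ≈ 0.00445308
slovak: (36/156) × (15/36) × (28/36) × (11/36) × (5/36) × (25/36) ≈ 0.00220403
Highest score → polish.

polish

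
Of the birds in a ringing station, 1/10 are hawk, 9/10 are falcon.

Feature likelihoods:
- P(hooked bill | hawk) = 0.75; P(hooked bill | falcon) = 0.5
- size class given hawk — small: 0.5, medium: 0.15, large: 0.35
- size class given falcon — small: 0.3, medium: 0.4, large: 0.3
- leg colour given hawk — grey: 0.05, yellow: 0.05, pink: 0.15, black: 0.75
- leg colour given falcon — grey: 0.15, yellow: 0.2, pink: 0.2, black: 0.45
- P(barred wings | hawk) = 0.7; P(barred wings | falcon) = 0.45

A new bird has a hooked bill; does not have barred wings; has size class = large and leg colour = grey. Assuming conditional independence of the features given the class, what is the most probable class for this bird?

hawk: 0.1 × 0.75 × 0.35 × 0.05 × (1−0.7) = 0.00039375
falcon: 0.9 × 0.5 × 0.3 × 0.15 × (1−0.45) = 0.0111375
Highest score → falcon.

falcon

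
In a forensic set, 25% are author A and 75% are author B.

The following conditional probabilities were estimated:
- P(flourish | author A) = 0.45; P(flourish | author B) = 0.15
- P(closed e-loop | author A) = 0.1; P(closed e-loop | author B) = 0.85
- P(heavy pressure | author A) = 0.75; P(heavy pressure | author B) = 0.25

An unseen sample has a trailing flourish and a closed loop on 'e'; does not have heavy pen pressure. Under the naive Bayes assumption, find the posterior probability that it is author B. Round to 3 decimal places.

author A: 0.25 × 0.45 × 0.1 × (1−0.75) = 0.0028125
author B: 0.75 × 0.15 × 0.85 × (1−0.25) = 0.07171875
P(author B | x) = 0.07171875 / 0.07453125 ≈ 0.962

0.962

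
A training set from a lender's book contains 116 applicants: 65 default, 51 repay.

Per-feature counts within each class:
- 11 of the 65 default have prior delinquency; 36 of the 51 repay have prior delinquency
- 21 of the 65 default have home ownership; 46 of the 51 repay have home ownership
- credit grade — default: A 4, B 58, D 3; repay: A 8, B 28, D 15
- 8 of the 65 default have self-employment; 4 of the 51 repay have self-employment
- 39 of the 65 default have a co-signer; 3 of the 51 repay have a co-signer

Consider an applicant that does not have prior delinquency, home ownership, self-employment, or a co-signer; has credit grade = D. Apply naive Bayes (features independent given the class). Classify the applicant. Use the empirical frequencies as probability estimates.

default

default: (65/116) × (54/65) × (44/65) × (3/65) × (57/65) × (26/65) ≈ 0.00510158
repay: (51/116) × (15/51) × (5/51) × (15/51) × (47/51) × (48/51) ≈ 0.0032341
Highest score → default.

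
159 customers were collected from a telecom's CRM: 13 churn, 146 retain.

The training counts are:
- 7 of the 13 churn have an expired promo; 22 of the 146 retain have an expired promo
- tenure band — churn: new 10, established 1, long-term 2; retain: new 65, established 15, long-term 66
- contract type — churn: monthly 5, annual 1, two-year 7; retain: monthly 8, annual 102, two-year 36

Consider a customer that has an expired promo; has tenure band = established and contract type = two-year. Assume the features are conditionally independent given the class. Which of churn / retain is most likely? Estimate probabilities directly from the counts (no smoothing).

retain

churn: (13/159) × (7/13) × (1/13) × (7/13) ≈ 0.00182353
retain: (146/159) × (22/146) × (15/146) × (36/146) ≈ 0.00350521
Highest score → retain.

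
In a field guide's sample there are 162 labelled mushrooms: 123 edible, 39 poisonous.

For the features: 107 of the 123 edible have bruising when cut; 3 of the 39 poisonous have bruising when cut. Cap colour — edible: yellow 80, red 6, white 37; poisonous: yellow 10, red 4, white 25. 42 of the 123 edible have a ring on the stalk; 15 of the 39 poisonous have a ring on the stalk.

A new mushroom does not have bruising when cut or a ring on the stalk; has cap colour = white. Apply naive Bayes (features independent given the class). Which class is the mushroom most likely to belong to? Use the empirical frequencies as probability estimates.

edible: (123/162) × (16/123) × (37/123) × (81/123) ≈ 0.0195651
poisonous: (39/162) × (36/39) × (25/39) × (24/39) ≈ 0.0876616
Highest score → poisonous.

poisonous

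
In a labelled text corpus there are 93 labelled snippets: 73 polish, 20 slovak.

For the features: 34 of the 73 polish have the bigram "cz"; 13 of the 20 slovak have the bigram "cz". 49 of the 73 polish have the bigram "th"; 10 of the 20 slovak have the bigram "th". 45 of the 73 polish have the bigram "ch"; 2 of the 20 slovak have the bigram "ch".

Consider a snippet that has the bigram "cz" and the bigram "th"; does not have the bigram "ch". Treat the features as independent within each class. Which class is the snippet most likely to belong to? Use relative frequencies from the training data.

polish

polish: (73/93) × (34/73) × (49/73) × (28/73) ≈ 0.0941249
slovak: (20/93) × (13/20) × (10/20) × (18/20) ≈ 0.0629032
Highest score → polish.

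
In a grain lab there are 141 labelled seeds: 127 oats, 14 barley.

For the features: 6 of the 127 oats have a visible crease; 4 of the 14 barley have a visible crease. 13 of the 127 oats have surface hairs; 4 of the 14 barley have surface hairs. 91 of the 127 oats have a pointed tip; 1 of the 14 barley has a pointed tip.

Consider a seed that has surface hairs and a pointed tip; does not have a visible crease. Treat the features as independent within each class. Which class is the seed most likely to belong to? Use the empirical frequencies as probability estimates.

oats: (127/141) × (121/127) × (13/127) × (91/127) ≈ 0.0629424
barley: (14/141) × (10/14) × (4/14) × (1/14) ≈ 0.00144739
Highest score → oats.

oats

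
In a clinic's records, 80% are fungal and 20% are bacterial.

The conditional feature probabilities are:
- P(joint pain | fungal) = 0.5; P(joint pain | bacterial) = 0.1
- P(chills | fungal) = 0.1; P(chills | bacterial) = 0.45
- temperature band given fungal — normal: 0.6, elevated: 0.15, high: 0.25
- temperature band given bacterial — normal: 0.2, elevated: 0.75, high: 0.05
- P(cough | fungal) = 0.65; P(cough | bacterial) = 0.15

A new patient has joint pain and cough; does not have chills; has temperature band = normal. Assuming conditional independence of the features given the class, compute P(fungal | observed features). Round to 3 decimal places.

fungal: 0.8 × 0.5 × (1−0.1) × 0.6 × 0.65 = 0.1404
bacterial: 0.2 × 0.1 × (1−0.45) × 0.2 × 0.15 = 0.00033
P(fungal | x) = 0.1404 / 0.14073 ≈ 0.998

0.998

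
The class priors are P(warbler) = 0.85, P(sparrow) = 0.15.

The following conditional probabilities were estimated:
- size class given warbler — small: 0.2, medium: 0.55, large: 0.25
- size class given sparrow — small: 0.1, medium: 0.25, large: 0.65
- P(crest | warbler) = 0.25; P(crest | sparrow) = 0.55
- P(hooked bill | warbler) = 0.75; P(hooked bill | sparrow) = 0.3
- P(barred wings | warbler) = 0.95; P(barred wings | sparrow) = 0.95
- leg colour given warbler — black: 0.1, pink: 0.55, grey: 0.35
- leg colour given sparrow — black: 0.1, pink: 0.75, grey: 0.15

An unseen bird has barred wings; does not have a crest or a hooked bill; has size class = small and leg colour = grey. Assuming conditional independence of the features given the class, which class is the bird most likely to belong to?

warbler

warbler: 0.85 × 0.2 × (1−0.25) × (1−0.75) × 0.95 × 0.35 = 0.0105984375
sparrow: 0.15 × 0.1 × (1−0.55) × (1−0.3) × 0.95 × 0.15 = 0.0006733125
Highest score → warbler.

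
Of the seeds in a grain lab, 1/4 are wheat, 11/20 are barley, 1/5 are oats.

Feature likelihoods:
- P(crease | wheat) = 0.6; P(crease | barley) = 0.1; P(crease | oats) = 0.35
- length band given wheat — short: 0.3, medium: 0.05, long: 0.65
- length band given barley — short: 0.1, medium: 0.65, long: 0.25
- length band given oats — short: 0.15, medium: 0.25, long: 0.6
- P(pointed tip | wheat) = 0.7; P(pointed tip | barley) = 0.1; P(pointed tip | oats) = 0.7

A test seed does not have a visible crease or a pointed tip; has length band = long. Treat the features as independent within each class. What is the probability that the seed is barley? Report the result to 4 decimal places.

wheat: 0.25 × (1−0.6) × 0.65 × (1−0.7) = 0.0195
barley: 0.55 × (1−0.1) × 0.25 × (1−0.1) = 0.111375
oats: 0.2 × (1−0.35) × 0.6 × (1−0.7) = 0.0234
P(barley | x) = 0.111375 / 0.154275 ≈ 0.7219

0.7219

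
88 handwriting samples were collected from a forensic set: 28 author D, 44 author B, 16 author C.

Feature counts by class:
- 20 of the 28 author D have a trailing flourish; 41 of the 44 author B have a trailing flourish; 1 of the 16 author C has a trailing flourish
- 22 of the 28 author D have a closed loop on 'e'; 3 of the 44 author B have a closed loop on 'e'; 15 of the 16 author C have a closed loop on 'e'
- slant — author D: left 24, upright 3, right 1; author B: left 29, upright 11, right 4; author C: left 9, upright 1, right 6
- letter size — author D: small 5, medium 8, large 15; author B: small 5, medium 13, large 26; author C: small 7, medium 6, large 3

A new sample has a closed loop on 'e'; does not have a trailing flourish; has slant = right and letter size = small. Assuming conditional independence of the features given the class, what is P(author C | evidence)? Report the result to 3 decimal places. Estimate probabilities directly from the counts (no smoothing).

author D: (28/88) × (8/28) × (22/28) × (1/28) × (5/28) ≈ 0.000455539
author B: (44/88) × (3/44) × (3/44) × (4/44) × (5/44) ≈ 0.0000240122
author C: (16/88) × (15/16) × (15/16) × (6/16) × (7/16) ≈ 0.0262174
P(author C | x) = 0.0262174 / 0.0266969512 ≈ 0.982

0.982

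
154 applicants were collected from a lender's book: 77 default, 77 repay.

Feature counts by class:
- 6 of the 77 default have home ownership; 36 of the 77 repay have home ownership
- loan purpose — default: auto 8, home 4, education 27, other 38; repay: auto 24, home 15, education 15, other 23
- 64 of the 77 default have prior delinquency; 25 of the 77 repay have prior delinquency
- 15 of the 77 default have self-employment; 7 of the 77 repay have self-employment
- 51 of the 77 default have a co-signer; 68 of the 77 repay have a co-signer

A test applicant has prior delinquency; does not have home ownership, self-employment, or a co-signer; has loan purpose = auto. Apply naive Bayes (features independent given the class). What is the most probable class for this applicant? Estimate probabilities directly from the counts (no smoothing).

default: (77/154) × (71/77) × (8/77) × (64/77) × (62/77) × (26/77) ≈ 0.0108245
repay: (77/154) × (41/77) × (24/77) × (25/77) × (70/77) × (9/77) ≈ 0.00286281
Highest score → default.

default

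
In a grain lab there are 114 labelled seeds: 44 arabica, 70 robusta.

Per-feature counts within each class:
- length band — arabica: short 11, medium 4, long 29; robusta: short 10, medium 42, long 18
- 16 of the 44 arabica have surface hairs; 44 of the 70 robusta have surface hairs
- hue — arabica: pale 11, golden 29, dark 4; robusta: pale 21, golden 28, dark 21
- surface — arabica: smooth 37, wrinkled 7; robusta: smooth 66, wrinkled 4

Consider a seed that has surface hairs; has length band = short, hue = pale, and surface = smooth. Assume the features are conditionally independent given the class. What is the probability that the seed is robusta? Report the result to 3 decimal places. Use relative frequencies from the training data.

arabica: (44/114) × (11/44) × (16/44) × (11/44) × (37/44) ≈ 0.0073764
robusta: (70/114) × (10/70) × (44/70) × (21/70) × (66/70) ≈ 0.0155961
P(robusta | x) = 0.0155961 / 0.0229725 ≈ 0.679

0.679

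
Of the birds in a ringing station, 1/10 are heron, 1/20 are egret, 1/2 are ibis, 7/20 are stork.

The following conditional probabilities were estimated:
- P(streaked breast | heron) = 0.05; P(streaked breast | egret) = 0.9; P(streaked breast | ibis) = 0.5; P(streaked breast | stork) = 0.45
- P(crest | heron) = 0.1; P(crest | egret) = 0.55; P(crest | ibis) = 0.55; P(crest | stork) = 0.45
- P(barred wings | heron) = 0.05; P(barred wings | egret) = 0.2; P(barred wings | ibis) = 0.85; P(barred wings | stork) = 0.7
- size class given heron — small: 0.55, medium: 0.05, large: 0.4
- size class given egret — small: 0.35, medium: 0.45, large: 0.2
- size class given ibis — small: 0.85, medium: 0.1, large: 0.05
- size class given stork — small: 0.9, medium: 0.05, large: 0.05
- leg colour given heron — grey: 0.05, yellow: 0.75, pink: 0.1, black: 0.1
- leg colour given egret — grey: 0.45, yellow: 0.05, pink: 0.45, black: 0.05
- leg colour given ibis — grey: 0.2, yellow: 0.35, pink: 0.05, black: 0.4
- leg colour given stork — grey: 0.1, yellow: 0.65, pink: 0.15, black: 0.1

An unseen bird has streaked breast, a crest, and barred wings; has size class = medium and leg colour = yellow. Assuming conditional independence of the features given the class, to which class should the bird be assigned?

heron: 0.1 × 0.05 × 0.1 × 0.05 × 0.05 × 0.75 = 0.0000009375
egret: 0.05 × 0.9 × 0.55 × 0.2 × 0.45 × 0.05 = 0.000111375
ibis: 0.5 × 0.5 × 0.55 × 0.85 × 0.1 × 0.35 = 0.004090625
stork: 0.35 × 0.45 × 0.45 × 0.7 × 0.05 × 0.65 = 0.00161240625
Highest score → ibis.

ibis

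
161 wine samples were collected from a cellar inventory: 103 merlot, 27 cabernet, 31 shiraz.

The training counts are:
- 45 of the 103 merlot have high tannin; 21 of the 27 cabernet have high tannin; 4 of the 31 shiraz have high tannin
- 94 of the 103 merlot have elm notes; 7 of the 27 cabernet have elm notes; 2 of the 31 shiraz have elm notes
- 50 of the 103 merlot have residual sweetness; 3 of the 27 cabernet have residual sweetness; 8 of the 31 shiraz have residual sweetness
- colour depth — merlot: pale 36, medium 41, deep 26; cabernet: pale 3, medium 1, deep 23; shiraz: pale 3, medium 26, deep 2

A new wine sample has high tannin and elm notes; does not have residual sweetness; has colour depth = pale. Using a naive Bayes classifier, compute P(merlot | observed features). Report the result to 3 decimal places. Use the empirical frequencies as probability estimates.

merlot: (103/161) × (45/103) × (94/103) × (53/103) × (36/103) ≈ 0.0458755
cabernet: (27/161) × (21/27) × (7/27) × (24/27) × (3/27) ≈ 0.00333989
shiraz: (31/161) × (4/31) × (2/31) × (23/31) × (3/31) ≈ 0.000115087
P(merlot | x) = 0.0458755 / 0.049330477 ≈ 0.930

0.930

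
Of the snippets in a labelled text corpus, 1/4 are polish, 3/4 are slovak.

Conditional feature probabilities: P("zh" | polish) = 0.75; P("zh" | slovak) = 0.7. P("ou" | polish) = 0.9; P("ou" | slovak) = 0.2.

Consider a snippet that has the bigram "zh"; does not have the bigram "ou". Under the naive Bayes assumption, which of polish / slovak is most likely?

polish: 0.25 × 0.75 × (1−0.9) = 0.01875
slovak: 0.75 × 0.7 × (1−0.2) = 0.42
Highest score → slovak.

slovak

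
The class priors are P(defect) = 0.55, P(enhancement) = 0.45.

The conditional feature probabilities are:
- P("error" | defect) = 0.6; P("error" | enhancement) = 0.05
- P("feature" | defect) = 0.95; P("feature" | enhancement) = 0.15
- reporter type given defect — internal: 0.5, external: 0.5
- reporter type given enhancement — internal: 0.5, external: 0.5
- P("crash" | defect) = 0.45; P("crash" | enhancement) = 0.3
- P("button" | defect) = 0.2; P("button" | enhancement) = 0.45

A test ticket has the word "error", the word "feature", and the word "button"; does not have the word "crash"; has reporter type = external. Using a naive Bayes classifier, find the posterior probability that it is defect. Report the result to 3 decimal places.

0.970

defect: 0.55 × 0.6 × 0.95 × 0.5 × (1−0.45) × 0.2 = 0.0172425
enhancement: 0.45 × 0.05 × 0.15 × 0.5 × (1−0.3) × 0.45 = 0.0005315625
P(defect | x) = 0.0172425 / 0.0177740625 ≈ 0.970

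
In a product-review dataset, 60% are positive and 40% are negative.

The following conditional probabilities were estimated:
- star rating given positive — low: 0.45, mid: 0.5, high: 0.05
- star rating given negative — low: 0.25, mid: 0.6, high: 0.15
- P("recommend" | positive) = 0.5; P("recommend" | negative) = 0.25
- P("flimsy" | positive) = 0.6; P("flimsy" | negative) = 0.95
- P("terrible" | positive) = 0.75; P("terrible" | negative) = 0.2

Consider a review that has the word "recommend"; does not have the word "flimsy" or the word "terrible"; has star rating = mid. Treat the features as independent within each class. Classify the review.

positive: 0.6 × 0.5 × 0.5 × (1−0.6) × (1−0.75) = 0.015
negative: 0.4 × 0.6 × 0.25 × (1−0.95) × (1−0.2) = 0.0024
Highest score → positive.

positive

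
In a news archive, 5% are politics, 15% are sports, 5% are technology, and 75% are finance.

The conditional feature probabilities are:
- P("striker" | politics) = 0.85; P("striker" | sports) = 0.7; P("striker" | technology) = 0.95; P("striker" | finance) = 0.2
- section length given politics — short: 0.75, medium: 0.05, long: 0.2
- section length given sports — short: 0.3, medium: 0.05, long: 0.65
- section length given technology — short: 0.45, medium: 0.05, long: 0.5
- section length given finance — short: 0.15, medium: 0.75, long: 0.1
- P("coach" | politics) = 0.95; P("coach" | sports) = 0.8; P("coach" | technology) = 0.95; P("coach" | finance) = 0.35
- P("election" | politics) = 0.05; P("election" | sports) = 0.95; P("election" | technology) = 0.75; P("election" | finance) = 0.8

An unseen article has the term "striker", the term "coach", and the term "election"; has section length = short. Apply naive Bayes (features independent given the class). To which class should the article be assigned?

sports

politics: 0.05 × 0.85 × 0.75 × 0.95 × 0.05 = 0.0015140625
sports: 0.15 × 0.7 × 0.3 × 0.8 × 0.95 = 0.02394
technology: 0.05 × 0.95 × 0.45 × 0.95 × 0.75 = 0.0152296875
finance: 0.75 × 0.2 × 0.15 × 0.35 × 0.8 = 0.0063
Highest score → sports.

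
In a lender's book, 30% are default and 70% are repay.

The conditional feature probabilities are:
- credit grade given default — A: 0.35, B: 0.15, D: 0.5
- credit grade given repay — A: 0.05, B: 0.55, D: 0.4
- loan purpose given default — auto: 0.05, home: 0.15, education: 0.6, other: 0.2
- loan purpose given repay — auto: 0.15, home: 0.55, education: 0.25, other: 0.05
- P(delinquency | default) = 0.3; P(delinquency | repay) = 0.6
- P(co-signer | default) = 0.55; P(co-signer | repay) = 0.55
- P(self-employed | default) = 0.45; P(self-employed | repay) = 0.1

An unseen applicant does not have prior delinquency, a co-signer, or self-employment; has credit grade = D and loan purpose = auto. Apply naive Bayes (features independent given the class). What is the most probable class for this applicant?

default: 0.3 × 0.5 × 0.05 × (1−0.3) × (1−0.55) × (1−0.45) = 0.001299375
repay: 0.7 × 0.4 × 0.15 × (1−0.6) × (1−0.55) × (1−0.1) = 0.006804
Highest score → repay.

repay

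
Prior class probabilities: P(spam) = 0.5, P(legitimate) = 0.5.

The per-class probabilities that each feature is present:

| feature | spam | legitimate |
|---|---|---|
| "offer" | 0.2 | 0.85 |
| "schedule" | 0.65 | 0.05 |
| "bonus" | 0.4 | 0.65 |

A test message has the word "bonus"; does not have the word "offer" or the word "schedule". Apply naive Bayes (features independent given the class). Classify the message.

spam: 0.5 × (1−0.2) × (1−0.65) × 0.4 = 0.056
legitimate: 0.5 × (1−0.85) × (1−0.05) × 0.65 = 0.0463125
Highest score → spam.

spam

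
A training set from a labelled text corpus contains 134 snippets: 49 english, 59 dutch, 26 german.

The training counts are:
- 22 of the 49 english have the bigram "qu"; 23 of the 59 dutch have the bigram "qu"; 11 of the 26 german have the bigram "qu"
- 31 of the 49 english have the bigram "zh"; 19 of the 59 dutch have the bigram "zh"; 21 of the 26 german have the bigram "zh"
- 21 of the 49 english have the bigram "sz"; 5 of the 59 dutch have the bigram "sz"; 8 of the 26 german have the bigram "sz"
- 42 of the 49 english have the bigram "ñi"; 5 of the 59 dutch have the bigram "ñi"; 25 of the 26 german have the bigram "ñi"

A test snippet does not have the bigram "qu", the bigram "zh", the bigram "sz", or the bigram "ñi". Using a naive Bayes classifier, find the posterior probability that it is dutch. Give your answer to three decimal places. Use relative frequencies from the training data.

0.958

english: (49/134) × (27/49) × (18/49) × (28/49) × (7/49) ≈ 0.00604226
dutch: (59/134) × (36/59) × (40/59) × (54/59) × (54/59) ≈ 0.152577
german: (26/134) × (15/26) × (5/26) × (18/26) × (1/26) ≈ 0.000573204
P(dutch | x) = 0.152577 / 0.159192464 ≈ 0.958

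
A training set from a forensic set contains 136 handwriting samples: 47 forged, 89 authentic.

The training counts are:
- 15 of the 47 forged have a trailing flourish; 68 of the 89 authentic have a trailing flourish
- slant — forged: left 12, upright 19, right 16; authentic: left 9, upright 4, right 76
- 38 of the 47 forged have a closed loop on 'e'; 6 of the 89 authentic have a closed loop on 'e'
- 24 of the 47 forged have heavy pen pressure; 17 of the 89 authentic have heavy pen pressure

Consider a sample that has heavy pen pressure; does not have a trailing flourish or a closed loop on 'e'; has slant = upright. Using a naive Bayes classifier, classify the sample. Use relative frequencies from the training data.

forged: (47/136) × (32/47) × (19/47) × (9/47) × (24/47) ≈ 0.0093009
authentic: (89/136) × (21/89) × (4/89) × (83/89) × (17/89) ≈ 0.00123622
Highest score → forged.

forged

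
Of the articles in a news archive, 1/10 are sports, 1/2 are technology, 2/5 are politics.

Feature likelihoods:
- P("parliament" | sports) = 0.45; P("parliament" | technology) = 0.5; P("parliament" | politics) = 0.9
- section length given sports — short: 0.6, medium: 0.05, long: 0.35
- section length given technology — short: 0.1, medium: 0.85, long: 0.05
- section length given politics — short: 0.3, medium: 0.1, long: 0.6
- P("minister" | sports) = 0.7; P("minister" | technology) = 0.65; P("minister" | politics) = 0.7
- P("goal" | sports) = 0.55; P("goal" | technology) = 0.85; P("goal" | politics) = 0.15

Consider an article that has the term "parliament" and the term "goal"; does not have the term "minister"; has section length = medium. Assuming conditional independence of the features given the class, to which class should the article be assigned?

technology

sports: 0.1 × 0.45 × 0.05 × (1−0.7) × 0.55 = 0.00037125
technology: 0.5 × 0.5 × 0.85 × (1−0.65) × 0.85 = 0.06321875
politics: 0.4 × 0.9 × 0.1 × (1−0.7) × 0.15 = 0.00162
Highest score → technology.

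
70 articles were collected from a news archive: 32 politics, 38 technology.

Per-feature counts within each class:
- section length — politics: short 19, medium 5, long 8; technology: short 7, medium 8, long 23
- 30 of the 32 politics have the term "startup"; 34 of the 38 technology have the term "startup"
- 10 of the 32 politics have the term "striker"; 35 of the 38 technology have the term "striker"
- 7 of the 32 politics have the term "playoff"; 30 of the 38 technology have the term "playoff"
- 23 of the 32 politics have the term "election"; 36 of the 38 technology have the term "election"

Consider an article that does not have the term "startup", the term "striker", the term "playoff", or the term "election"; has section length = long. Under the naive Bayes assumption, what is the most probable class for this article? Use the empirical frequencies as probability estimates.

politics

politics: (32/70) × (8/32) × (2/32) × (22/32) × (25/32) × (9/32) ≈ 0.00107901
technology: (38/70) × (23/38) × (4/38) × (3/38) × (8/38) × (2/38) ≈ 0.000030255
Highest score → politics.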